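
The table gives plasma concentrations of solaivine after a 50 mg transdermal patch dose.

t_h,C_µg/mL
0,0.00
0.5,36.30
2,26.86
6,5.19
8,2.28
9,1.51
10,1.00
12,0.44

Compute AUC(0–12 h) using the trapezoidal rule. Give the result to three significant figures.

Trapezoidal AUC_0→12:
  [0→0.5]: (0.00+36.30)/2 × 0.5 = 9.075
  [0.5→2]: (36.30+26.86)/2 × 1.5 = 47.37
  [2→6]: (26.86+5.19)/2 × 4 = 64.1
  [6→8]: (5.19+2.28)/2 × 2 = 7.47
  [8→9]: (2.28+1.51)/2 × 1 = 1.895
  [9→10]: (1.51+1.00)/2 × 1 = 1.255
  [10→12]: (1.00+0.44)/2 × 2 = 1.44
  Sum = 132.605 µg/mL·h

AUC = 133 µg/mL·h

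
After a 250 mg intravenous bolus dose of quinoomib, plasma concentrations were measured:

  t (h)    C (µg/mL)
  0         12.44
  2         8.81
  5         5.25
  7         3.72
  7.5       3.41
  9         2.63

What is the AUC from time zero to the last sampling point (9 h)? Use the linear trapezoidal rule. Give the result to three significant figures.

Trapezoidal AUC_0→9:
  [0→2]: (12.44+8.81)/2 × 2 = 21.25
  [2→5]: (8.81+5.25)/2 × 3 = 21.09
  [5→7]: (5.25+3.72)/2 × 2 = 8.97
  [7→7.5]: (3.72+3.41)/2 × 0.5 = 1.7825
  [7.5→9]: (3.41+2.63)/2 × 1.5 = 4.53
  Sum = 57.6225 µg/mL·h

AUC = 57.6 µg/mL·h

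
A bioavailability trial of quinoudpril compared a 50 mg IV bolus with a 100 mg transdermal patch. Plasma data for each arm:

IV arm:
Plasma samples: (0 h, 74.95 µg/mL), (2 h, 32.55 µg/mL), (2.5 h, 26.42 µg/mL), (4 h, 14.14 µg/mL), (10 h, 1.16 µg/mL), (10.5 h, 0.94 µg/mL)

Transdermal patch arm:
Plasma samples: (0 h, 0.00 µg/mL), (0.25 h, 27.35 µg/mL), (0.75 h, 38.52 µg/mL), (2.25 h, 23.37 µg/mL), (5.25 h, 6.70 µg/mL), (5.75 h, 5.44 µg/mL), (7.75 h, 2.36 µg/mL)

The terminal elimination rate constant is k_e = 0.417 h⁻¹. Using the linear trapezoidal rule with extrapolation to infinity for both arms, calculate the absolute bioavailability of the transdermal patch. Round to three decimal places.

F = 0.318

Trapezoidal AUC_0→10.5 (IV):
  [0→2]: (74.95+32.55)/2 × 2 = 107.5
  [2→2.5]: (32.55+26.42)/2 × 0.5 = 14.7425
  [2.5→4]: (26.42+14.14)/2 × 1.5 = 30.42
  [4→10]: (14.14+1.16)/2 × 6 = 45.9
  [10→10.5]: (1.16+0.94)/2 × 0.5 = 0.525
  Sum = 199.0875 µg/mL·h
IV tail: 0.94/0.417 = 2.254; AUC_iv,0→∞ = 199.0875 + 2.254 = 201.3415 µg/mL·h
Trapezoidal AUC_0→7.75 (transdermal patch):
  [0→0.25]: (0.00+27.35)/2 × 0.25 = 3.41875
  [0.25→0.75]: (27.35+38.52)/2 × 0.5 = 16.4675
  [0.75→2.25]: (38.52+23.37)/2 × 1.5 = 46.4175
  [2.25→5.25]: (23.37+6.70)/2 × 3 = 45.105
  [5.25→5.75]: (6.70+5.44)/2 × 0.5 = 3.035
  [5.75→7.75]: (5.44+2.36)/2 × 2 = 7.8
  Sum = 122.24375 µg/mL·h
transdermal patch tail: 2.36/0.417 = 5.659; AUC_ev,0→∞ = 122.24375 + 5.659 = 127.90275 µg/mL·h
F = (AUC_ev/D_ev)/(AUC_iv/D_iv) = (127.90275/100)/(201.3415/50) = 1.2790275/4.02683 = 0.3176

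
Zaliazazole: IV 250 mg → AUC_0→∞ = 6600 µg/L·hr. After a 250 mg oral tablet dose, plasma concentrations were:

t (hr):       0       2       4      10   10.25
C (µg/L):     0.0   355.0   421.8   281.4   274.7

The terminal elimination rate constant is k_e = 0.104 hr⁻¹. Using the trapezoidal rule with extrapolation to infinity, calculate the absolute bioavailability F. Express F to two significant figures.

F = 0.90

Trapezoidal AUC_0→10.25 (oral tablet):
  [0→2]: (0.0+355.0)/2 × 2 = 355.0
  [2→4]: (355.0+421.8)/2 × 2 = 776.8
  [4→10]: (421.8+281.4)/2 × 6 = 2109.6
  [10→10.25]: (281.4+274.7)/2 × 0.25 = 69.5125
  Sum = 3310.9125 µg/L·hr
Tail: C_last/k_e = 274.7/0.104 = 2641.346
AUC_0→∞ (oral tablet) = 3310.9125 + 2641.346 = 5952.2585 µg/L·hr
F = (AUC_ev/D_ev)/(AUC_iv/D_iv) = (5952.2585/250)/(6600/250) = 23.809034/26.4 = 0.9019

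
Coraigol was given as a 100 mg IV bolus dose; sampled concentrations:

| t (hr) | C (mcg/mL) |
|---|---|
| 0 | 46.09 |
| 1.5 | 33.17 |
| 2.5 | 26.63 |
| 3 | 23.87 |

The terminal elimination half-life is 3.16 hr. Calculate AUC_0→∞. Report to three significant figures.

AUC = 211 mcg/mL·hr

Trapezoidal AUC_0→3:
  [0→1.5]: (46.09+33.17)/2 × 1.5 = 59.445
  [1.5→2.5]: (33.17+26.63)/2 × 1 = 29.9
  [2.5→3]: (26.63+23.87)/2 × 0.5 = 12.625
  Sum = 101.97 mcg/mL·hr
k_e = ln2 / t½ = 0.693147 / 3.16 = 0.2194 hr^-1
Extrapolated tail: C_last / k_e = 23.87 / 0.2194 = 108.797
AUC_0→∞ = 101.97 + 108.797 = 210.767 mcg/mL·hr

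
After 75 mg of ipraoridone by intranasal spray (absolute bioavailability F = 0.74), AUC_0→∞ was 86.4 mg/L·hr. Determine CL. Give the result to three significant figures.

CL = 0.642 L/hr

CL = F × Dose / AUC_0→∞
   = 0.74 × 75 / 86.4 = 0.642361 L/hr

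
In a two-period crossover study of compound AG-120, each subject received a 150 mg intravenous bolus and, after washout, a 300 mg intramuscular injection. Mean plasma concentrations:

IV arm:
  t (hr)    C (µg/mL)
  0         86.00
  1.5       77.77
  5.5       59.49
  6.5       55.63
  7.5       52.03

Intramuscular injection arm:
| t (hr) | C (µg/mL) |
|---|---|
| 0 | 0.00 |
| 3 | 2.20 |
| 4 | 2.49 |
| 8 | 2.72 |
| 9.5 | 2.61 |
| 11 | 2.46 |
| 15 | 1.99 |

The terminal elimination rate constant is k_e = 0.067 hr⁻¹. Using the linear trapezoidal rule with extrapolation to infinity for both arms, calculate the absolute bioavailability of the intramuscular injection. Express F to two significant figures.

F = 0.024

Trapezoidal AUC_0→7.5 (IV):
  [0→1.5]: (86.00+77.77)/2 × 1.5 = 122.8275
  [1.5→5.5]: (77.77+59.49)/2 × 4 = 274.52
  [5.5→6.5]: (59.49+55.63)/2 × 1 = 57.56
  [6.5→7.5]: (55.63+52.03)/2 × 1 = 53.83
  Sum = 508.7375 µg/mL·hr
IV tail: 52.03/0.067 = 776.567; AUC_iv,0→∞ = 508.7375 + 776.567 = 1285.3045 µg/mL·hr
Trapezoidal AUC_0→15 (intramuscular injection):
  [0→3]: (0.00+2.20)/2 × 3 = 3.3
  [3→4]: (2.20+2.49)/2 × 1 = 2.345
  [4→8]: (2.49+2.72)/2 × 4 = 10.42
  [8→9.5]: (2.72+2.61)/2 × 1.5 = 3.9975
  [9.5→11]: (2.61+2.46)/2 × 1.5 = 3.8025
  [11→15]: (2.46+1.99)/2 × 4 = 8.9
  Sum = 32.765 µg/mL·hr
intramuscular injection tail: 1.99/0.067 = 29.701; AUC_ev,0→∞ = 32.765 + 29.701 = 62.466 µg/mL·hr
F = (AUC_ev/D_ev)/(AUC_iv/D_iv) = (62.466/300)/(1285.3045/150) = 0.20822/8.5687 = 0.0243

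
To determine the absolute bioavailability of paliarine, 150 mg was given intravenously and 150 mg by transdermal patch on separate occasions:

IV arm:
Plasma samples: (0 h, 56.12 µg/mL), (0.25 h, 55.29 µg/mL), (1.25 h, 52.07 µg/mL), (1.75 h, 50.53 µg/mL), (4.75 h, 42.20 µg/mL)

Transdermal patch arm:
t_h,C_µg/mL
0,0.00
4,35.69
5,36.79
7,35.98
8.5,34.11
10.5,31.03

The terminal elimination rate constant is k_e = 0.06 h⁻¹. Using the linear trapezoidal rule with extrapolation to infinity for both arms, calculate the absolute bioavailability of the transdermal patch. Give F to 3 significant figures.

Trapezoidal AUC_0→4.75 (IV):
  [0→0.25]: (56.12+55.29)/2 × 0.25 = 13.92625
  [0.25→1.25]: (55.29+52.07)/2 × 1 = 53.68
  [1.25→1.75]: (52.07+50.53)/2 × 0.5 = 25.65
  [1.75→4.75]: (50.53+42.20)/2 × 3 = 139.095
  Sum = 232.35125 µg/mL·h
IV tail: 42.20/0.06 = 703.333; AUC_iv,0→∞ = 232.35125 + 703.333 = 935.68425 µg/mL·h
Trapezoidal AUC_0→10.5 (transdermal patch):
  [0→4]: (0.00+35.69)/2 × 4 = 71.38
  [4→5]: (35.69+36.79)/2 × 1 = 36.24
  [5→7]: (36.79+35.98)/2 × 2 = 72.77
  [7→8.5]: (35.98+34.11)/2 × 1.5 = 52.5675
  [8.5→10.5]: (34.11+31.03)/2 × 2 = 65.14
  Sum = 298.0975 µg/mL·h
transdermal patch tail: 31.03/0.06 = 517.167; AUC_ev,0→∞ = 298.0975 + 517.167 = 815.2645 µg/mL·h
F = (AUC_ev/D_ev)/(AUC_iv/D_iv) = (815.2645/150)/(935.68425/150) = 5.4351/6.237895 = 0.8713

F = 0.871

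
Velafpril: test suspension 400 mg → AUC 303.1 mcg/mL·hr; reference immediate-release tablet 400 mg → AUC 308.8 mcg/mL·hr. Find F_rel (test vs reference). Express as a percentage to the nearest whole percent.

F_rel = (AUC_test/D_test) / (AUC_ref/D_ref)
      = (303.1/400) / (308.8/400)
      = 0.75775 / 0.772 = 0.9815 = 98.15%

F_rel = 98%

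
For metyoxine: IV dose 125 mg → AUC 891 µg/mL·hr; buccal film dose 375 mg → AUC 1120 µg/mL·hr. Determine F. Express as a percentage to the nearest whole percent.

F = 42%

F = (AUC_ev / D_ev) / (AUC_iv / D_iv)
  = (1120/375) / (891/125)
  = 2.98667 / 7.128 = 0.4190
  = 41.90%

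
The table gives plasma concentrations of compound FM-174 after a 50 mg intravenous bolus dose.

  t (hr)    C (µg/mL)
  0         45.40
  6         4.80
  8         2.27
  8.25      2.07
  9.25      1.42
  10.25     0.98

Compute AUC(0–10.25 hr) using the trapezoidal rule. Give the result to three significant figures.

AUC = 161 µg/mL·hr

Trapezoidal AUC_0→10.25:
  [0→6]: (45.40+4.80)/2 × 6 = 150.6
  [6→8]: (4.80+2.27)/2 × 2 = 7.07
  [8→8.25]: (2.27+2.07)/2 × 0.25 = 0.5425
  [8.25→9.25]: (2.07+1.42)/2 × 1 = 1.745
  [9.25→10.25]: (1.42+0.98)/2 × 1 = 1.2
  Sum = 161.1575 µg/mL·hr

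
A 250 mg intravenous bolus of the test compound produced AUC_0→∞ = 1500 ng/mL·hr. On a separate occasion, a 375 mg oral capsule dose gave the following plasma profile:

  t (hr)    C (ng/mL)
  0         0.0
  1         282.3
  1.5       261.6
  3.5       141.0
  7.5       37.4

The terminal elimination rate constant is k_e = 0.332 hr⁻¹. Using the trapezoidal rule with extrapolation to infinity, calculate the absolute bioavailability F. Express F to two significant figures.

F = 0.51

Trapezoidal AUC_0→7.5 (oral capsule):
  [0→1]: (0.0+282.3)/2 × 1 = 141.15
  [1→1.5]: (282.3+261.6)/2 × 0.5 = 135.975
  [1.5→3.5]: (261.6+141.0)/2 × 2 = 402.6
  [3.5→7.5]: (141.0+37.4)/2 × 4 = 356.8
  Sum = 1036.525 ng/mL·hr
Tail: C_last/k_e = 37.4/0.332 = 112.651
AUC_0→∞ (oral capsule) = 1036.525 + 112.651 = 1149.176 ng/mL·hr
F = (AUC_ev/D_ev)/(AUC_iv/D_iv) = (1149.176/375)/(1500/250) = 3.06447/6 = 0.5107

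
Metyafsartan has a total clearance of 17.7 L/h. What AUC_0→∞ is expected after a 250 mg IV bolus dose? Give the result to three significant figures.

AUC = 14.1 mg/L·h

AUC_0→∞ = Dose_iv / CL
        = 250 / 17.7 = 14.1243 mg/L·h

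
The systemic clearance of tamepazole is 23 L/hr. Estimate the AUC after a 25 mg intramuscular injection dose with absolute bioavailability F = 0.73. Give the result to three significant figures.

AUC_0→∞ = F × Dose / CL
        = 0.73 × 25 / 23 = 0.793478 mg/L·hr

AUC = 0.793 mg/L·hr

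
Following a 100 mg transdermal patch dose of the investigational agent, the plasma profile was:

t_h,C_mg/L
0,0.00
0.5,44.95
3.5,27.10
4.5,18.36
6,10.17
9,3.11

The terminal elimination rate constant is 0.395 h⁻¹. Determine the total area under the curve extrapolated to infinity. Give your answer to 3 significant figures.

Trapezoidal AUC_0→9:
  [0→0.5]: (0.00+44.95)/2 × 0.5 = 11.2375
  [0.5→3.5]: (44.95+27.10)/2 × 3 = 108.075
  [3.5→4.5]: (27.10+18.36)/2 × 1 = 22.73
  [4.5→6]: (18.36+10.17)/2 × 1.5 = 21.3975
  [6→9]: (10.17+3.11)/2 × 3 = 19.92
  Sum = 183.36 mg/L·h
Extrapolated tail: C_last / k_e = 3.11 / 0.395 = 7.873
AUC_0→∞ = 183.36 + 7.873 = 191.233 mg/L·h

AUC = 191 mg/L·h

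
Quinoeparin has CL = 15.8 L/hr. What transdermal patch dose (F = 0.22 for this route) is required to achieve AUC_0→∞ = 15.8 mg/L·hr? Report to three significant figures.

Dose = 1130 mg

Dose = CL × AUC_0→∞ / F
     = 15.8 × 15.8 / 0.22 = 1134.73 mg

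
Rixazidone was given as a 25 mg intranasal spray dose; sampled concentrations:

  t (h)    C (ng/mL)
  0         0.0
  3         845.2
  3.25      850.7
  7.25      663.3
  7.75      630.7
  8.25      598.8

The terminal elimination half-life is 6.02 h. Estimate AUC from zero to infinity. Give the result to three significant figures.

Trapezoidal AUC_0→8.25:
  [0→3]: (0.0+845.2)/2 × 3 = 1267.8
  [3→3.25]: (845.2+850.7)/2 × 0.25 = 211.9875
  [3.25→7.25]: (850.7+663.3)/2 × 4 = 3028.0
  [7.25→7.75]: (663.3+630.7)/2 × 0.5 = 323.5
  [7.75→8.25]: (630.7+598.8)/2 × 0.5 = 307.375
  Sum = 5138.6625 ng/mL·h
k_e = ln2 / t½ = 0.693147 / 6.02 = 0.1151 h^-1
Extrapolated tail: C_last / k_e = 598.8 / 0.1151 = 5202.433
AUC_0→∞ = 5138.6625 + 5202.433 = 10341.0955 ng/mL·h

AUC = 10300 ng/mL·h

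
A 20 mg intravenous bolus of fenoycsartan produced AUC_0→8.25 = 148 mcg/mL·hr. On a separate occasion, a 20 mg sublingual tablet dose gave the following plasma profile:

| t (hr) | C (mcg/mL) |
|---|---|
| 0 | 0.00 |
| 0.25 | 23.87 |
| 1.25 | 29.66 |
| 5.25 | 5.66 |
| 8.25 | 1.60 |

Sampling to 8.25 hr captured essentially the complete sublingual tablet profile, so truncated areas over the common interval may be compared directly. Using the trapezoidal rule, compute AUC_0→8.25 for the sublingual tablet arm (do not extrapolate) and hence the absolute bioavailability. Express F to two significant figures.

F = 0.75

Trapezoidal AUC_0→8.25 (sublingual tablet):
  [0→0.25]: (0.00+23.87)/2 × 0.25 = 2.98375
  [0.25→1.25]: (23.87+29.66)/2 × 1 = 26.765
  [1.25→5.25]: (29.66+5.66)/2 × 4 = 70.64
  [5.25→8.25]: (5.66+1.60)/2 × 3 = 10.89
  Sum = 111.27875 mcg/mL·hr
F = (AUC_ev/D_ev)/(AUC_iv/D_iv) = (111.27875/20)/(148/20) = 5.5639375/7.4 = 0.7519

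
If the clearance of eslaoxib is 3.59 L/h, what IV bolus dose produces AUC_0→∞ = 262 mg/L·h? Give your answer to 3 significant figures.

Dose = 941 mg

Dose_iv = CL × AUC_0→∞
     = 3.59 × 262 = 940.58 mg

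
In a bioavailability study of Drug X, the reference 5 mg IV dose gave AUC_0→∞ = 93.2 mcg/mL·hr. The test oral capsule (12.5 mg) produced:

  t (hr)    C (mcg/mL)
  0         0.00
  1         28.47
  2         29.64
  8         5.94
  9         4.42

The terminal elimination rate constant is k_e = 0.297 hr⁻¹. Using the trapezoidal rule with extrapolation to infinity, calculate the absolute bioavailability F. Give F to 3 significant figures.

Trapezoidal AUC_0→9 (oral capsule):
  [0→1]: (0.00+28.47)/2 × 1 = 14.235
  [1→2]: (28.47+29.64)/2 × 1 = 29.055
  [2→8]: (29.64+5.94)/2 × 6 = 106.74
  [8→9]: (5.94+4.42)/2 × 1 = 5.18
  Sum = 155.21 mcg/mL·hr
Tail: C_last/k_e = 4.42/0.297 = 14.882
AUC_0→∞ (oral capsule) = 155.21 + 14.882 = 170.092 mcg/mL·hr
F = (AUC_ev/D_ev)/(AUC_iv/D_iv) = (170.092/12.5)/(93.2/5) = 13.60736/18.64 = 0.7300

F = 0.730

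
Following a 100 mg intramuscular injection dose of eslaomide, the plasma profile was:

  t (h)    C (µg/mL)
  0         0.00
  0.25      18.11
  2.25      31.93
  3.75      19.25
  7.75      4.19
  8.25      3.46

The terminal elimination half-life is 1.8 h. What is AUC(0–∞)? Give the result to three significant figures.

Trapezoidal AUC_0→8.25:
  [0→0.25]: (0.00+18.11)/2 × 0.25 = 2.26375
  [0.25→2.25]: (18.11+31.93)/2 × 2 = 50.04
  [2.25→3.75]: (31.93+19.25)/2 × 1.5 = 38.385
  [3.75→7.75]: (19.25+4.19)/2 × 4 = 46.88
  [7.75→8.25]: (4.19+3.46)/2 × 0.5 = 1.9125
  Sum = 139.48125 µg/mL·h
k_e = ln2 / t½ = 0.693147 / 1.8 = 0.3851 h^-1
Extrapolated tail: C_last / k_e = 3.46 / 0.3851 = 8.985
AUC_0→∞ = 139.48125 + 8.985 = 148.46625 µg/mL·h

AUC = 148 µg/mL·h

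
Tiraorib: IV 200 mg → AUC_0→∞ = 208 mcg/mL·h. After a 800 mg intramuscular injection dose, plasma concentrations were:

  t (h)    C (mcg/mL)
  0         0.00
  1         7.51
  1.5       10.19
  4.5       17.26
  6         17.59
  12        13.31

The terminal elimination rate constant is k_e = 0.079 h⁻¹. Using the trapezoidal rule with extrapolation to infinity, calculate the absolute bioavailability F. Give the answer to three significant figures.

F = 0.405

Trapezoidal AUC_0→12 (intramuscular injection):
  [0→1]: (0.00+7.51)/2 × 1 = 3.755
  [1→1.5]: (7.51+10.19)/2 × 0.5 = 4.425
  [1.5→4.5]: (10.19+17.26)/2 × 3 = 41.175
  [4.5→6]: (17.26+17.59)/2 × 1.5 = 26.1375
  [6→12]: (17.59+13.31)/2 × 6 = 92.7
  Sum = 168.1925 mcg/mL·h
Tail: C_last/k_e = 13.31/0.079 = 168.481
AUC_0→∞ (intramuscular injection) = 168.1925 + 168.481 = 336.6735 mcg/mL·h
F = (AUC_ev/D_ev)/(AUC_iv/D_iv) = (336.6735/800)/(208/200) = 0.420842/1.04 = 0.4047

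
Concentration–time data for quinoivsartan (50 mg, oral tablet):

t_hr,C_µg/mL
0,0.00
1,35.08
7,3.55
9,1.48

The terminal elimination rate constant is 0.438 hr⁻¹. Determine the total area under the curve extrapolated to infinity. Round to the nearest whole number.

Trapezoidal AUC_0→9:
  [0→1]: (0.00+35.08)/2 × 1 = 17.54
  [1→7]: (35.08+3.55)/2 × 6 = 115.89
  [7→9]: (3.55+1.48)/2 × 2 = 5.03
  Sum = 138.46 µg/mL·hr
Extrapolated tail: C_last / k_e = 1.48 / 0.438 = 3.379
AUC_0→∞ = 138.46 + 3.379 = 141.839 µg/mL·hr

AUC = 142 µg/mL·hr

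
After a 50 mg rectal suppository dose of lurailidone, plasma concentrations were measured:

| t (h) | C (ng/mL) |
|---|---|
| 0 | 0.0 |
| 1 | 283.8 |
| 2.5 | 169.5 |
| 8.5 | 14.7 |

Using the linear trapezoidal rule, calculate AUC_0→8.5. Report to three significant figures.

Trapezoidal AUC_0→8.5:
  [0→1]: (0.0+283.8)/2 × 1 = 141.9
  [1→2.5]: (283.8+169.5)/2 × 1.5 = 339.975
  [2.5→8.5]: (169.5+14.7)/2 × 6 = 552.6
  Sum = 1034.475 ng/mL·h

AUC = 1030 ng/mL·h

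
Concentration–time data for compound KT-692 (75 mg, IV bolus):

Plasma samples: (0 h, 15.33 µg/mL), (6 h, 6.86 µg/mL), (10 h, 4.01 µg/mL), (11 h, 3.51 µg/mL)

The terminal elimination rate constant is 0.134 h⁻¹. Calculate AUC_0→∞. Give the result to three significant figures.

AUC = 118 µg/mL·h

Trapezoidal AUC_0→11:
  [0→6]: (15.33+6.86)/2 × 6 = 66.57
  [6→10]: (6.86+4.01)/2 × 4 = 21.74
  [10→11]: (4.01+3.51)/2 × 1 = 3.76
  Sum = 92.07 µg/mL·h
Extrapolated tail: C_last / k_e = 3.51 / 0.134 = 26.194
AUC_0→∞ = 92.07 + 26.194 = 118.264 µg/mL·h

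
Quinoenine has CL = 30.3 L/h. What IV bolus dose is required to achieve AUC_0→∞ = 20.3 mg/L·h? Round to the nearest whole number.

Dose = 615 mg

Dose_iv = CL × AUC_0→∞
     = 30.3 × 20.3 = 615.09 mg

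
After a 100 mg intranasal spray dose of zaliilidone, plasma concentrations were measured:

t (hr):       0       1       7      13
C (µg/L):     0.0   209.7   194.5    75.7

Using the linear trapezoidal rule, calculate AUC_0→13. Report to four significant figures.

AUC = 2128 µg/L·hr

Trapezoidal AUC_0→13:
  [0→1]: (0.0+209.7)/2 × 1 = 104.85
  [1→7]: (209.7+194.5)/2 × 6 = 1212.6
  [7→13]: (194.5+75.7)/2 × 6 = 810.6
  Sum = 2128.05 µg/L·hr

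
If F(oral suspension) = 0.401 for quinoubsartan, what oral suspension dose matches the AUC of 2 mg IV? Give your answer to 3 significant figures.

D_oral = 4.99 mg

For equal systemic exposure: F × D_ev = D_iv
D_ev = D_iv / F = 2 / 0.401 = 4.98753 mg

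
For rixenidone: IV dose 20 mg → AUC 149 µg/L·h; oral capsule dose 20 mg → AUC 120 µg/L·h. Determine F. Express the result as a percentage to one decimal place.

F = 80.5%

F = (AUC_ev / D_ev) / (AUC_iv / D_iv)
  = (120/20) / (149/20)
  = 6 / 7.45 = 0.8054
  = 80.54%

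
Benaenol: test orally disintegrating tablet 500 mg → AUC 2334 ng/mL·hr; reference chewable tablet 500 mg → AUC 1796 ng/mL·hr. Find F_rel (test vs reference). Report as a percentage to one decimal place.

F_rel = 130.0%

F_rel = (AUC_test/D_test) / (AUC_ref/D_ref)
      = (2334/500) / (1796/500)
      = 4.668 / 3.592 = 1.2996 = 129.96%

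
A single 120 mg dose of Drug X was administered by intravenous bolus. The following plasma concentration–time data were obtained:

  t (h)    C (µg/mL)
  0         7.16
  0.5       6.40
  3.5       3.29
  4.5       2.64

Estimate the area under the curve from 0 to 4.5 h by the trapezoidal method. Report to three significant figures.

Trapezoidal AUC_0→4.5:
  [0→0.5]: (7.16+6.40)/2 × 0.5 = 3.39
  [0.5→3.5]: (6.40+3.29)/2 × 3 = 14.535
  [3.5→4.5]: (3.29+2.64)/2 × 1 = 2.965
  Sum = 20.89 µg/mL·h

AUC = 20.9 µg/mL·h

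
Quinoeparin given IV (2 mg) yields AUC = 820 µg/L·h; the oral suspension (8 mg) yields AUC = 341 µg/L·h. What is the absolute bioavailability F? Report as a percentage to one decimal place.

F = (AUC_ev / D_ev) / (AUC_iv / D_iv)
  = (341/8) / (820/2)
  = 42.625 / 410 = 0.1040
  = 10.40%

F = 10.4%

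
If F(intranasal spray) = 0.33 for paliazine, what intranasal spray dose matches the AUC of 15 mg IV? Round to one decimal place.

For equal systemic exposure: F × D_ev = D_iv
D_ev = D_iv / F = 15 / 0.33 = 45.4545 mg

D_intranasal = 45.5 mg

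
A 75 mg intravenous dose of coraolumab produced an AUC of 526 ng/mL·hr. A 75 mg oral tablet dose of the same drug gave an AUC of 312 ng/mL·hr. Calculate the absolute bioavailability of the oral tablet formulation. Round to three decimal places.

F = (AUC_ev / D_ev) / (AUC_iv / D_iv)
  = (312/75) / (526/75)
  = 4.16 / 7.01333 = 0.5932

F = 0.593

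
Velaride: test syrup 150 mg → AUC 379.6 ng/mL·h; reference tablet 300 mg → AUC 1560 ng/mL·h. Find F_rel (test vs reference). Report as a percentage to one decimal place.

F_rel = 48.7%

F_rel = (AUC_test/D_test) / (AUC_ref/D_ref)
      = (379.6/150) / (1560/300)
      = 2.53067 / 5.2 = 0.4867 = 48.67%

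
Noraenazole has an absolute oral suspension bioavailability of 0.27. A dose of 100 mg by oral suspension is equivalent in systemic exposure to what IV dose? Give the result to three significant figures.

D_iv = 27.0 mg

Systemic exposure from an extravascular dose = F × D_ev, so the equivalent IV dose is F × D_ev.
D_iv = F × D_ev = 0.27 × 100 = 27 mg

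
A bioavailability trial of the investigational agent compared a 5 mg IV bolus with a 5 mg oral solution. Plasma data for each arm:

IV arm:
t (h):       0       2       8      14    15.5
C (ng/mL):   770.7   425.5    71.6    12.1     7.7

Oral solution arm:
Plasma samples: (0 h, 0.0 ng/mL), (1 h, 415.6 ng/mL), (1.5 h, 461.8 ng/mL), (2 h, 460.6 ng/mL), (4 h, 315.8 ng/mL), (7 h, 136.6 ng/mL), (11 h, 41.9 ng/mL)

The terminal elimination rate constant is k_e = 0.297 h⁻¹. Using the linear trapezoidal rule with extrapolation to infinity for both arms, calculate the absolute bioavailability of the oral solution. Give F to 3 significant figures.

F = 0.876

Trapezoidal AUC_0→15.5 (IV):
  [0→2]: (770.7+425.5)/2 × 2 = 1196.2
  [2→8]: (425.5+71.6)/2 × 6 = 1491.3
  [8→14]: (71.6+12.1)/2 × 6 = 251.1
  [14→15.5]: (12.1+7.7)/2 × 1.5 = 14.85
  Sum = 2953.45 ng/mL·h
IV tail: 7.7/0.297 = 25.926; AUC_iv,0→∞ = 2953.45 + 25.926 = 2979.376 ng/mL·h
Trapezoidal AUC_0→11 (oral solution):
  [0→1]: (0.0+415.6)/2 × 1 = 207.8
  [1→1.5]: (415.6+461.8)/2 × 0.5 = 219.35
  [1.5→2]: (461.8+460.6)/2 × 0.5 = 230.6
  [2→4]: (460.6+315.8)/2 × 2 = 776.4
  [4→7]: (315.8+136.6)/2 × 3 = 678.6
  [7→11]: (136.6+41.9)/2 × 4 = 357.0
  Sum = 2469.75 ng/mL·h
oral solution tail: 41.9/0.297 = 141.077; AUC_ev,0→∞ = 2469.75 + 141.077 = 2610.827 ng/mL·h
F = (AUC_ev/D_ev)/(AUC_iv/D_iv) = (2610.827/5)/(2979.376/5) = 522.1654/595.8752 = 0.8763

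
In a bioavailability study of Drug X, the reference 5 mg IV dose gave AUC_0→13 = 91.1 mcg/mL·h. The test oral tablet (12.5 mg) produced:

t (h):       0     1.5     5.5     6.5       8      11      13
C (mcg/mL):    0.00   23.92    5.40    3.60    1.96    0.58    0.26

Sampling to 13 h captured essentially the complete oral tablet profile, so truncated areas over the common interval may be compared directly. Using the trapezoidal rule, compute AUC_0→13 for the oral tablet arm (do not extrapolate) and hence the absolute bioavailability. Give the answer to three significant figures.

Trapezoidal AUC_0→13 (oral tablet):
  [0→1.5]: (0.00+23.92)/2 × 1.5 = 17.94
  [1.5→5.5]: (23.92+5.40)/2 × 4 = 58.64
  [5.5→6.5]: (5.40+3.60)/2 × 1 = 4.5
  [6.5→8]: (3.60+1.96)/2 × 1.5 = 4.17
  [8→11]: (1.96+0.58)/2 × 3 = 3.81
  [11→13]: (0.58+0.26)/2 × 2 = 0.84
  Sum = 89.9 mcg/mL·h
F = (AUC_ev/D_ev)/(AUC_iv/D_iv) = (89.9/12.5)/(91.1/5) = 7.192/18.22 = 0.3947

F = 0.395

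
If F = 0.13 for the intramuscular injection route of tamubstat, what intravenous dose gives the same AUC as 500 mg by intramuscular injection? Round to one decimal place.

D_iv = 65.0 mg

Systemic exposure from an extravascular dose = F × D_ev, so the equivalent IV dose is F × D_ev.
D_iv = F × D_ev = 0.13 × 500 = 65 mg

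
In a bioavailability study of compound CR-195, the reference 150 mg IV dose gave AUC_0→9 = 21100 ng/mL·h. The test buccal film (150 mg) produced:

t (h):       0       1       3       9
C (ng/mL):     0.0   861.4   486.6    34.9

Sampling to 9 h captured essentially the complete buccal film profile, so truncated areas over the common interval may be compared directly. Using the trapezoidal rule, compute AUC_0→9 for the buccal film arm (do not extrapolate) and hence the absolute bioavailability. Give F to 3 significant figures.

Trapezoidal AUC_0→9 (buccal film):
  [0→1]: (0.0+861.4)/2 × 1 = 430.7
  [1→3]: (861.4+486.6)/2 × 2 = 1348.0
  [3→9]: (486.6+34.9)/2 × 6 = 1564.5
  Sum = 3343.2 ng/mL·h
F = (AUC_ev/D_ev)/(AUC_iv/D_iv) = (3343.2/150)/(21100/150) = 22.288/140.667 = 0.1584

F = 0.158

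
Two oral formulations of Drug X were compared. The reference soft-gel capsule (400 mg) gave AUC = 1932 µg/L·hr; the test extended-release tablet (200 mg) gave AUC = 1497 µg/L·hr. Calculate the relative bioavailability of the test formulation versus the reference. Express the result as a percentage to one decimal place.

F_rel = (AUC_test/D_test) / (AUC_ref/D_ref)
      = (1497/200) / (1932/400)
      = 7.485 / 4.83 = 1.5497 = 154.97%

F_rel = 155.0%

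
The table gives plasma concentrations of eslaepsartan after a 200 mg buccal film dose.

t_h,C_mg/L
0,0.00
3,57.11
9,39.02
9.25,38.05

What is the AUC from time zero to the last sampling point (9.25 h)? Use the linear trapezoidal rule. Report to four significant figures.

AUC = 383.7 mg/L·h

Trapezoidal AUC_0→9.25:
  [0→3]: (0.00+57.11)/2 × 3 = 85.665
  [3→9]: (57.11+39.02)/2 × 6 = 288.39
  [9→9.25]: (39.02+38.05)/2 × 0.25 = 9.63375
  Sum = 383.68875 mg/L·h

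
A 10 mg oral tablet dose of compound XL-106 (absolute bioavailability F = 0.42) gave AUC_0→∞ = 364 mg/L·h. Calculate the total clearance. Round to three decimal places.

CL = F × Dose / AUC_0→∞
   = 0.42 × 10 / 364 = 0.0115385 L/h

CL = 0.012 L/h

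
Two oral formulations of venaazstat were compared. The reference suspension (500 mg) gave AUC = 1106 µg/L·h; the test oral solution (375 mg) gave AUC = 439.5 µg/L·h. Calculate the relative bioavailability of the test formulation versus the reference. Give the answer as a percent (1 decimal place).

F_rel = 53.0%

F_rel = (AUC_test/D_test) / (AUC_ref/D_ref)
      = (439.5/375) / (1106/500)
      = 1.172 / 2.212 = 0.5298 = 52.98%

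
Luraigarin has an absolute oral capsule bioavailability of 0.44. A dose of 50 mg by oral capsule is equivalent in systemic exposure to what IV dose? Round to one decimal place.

D_iv = 22.0 mg

Systemic exposure from an extravascular dose = F × D_ev, so the equivalent IV dose is F × D_ev.
D_iv = F × D_ev = 0.44 × 50 = 22 mg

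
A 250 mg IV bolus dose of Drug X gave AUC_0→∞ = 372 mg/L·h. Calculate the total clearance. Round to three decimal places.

CL = 0.672 L/h

CL = Dose_iv / AUC_0→∞
   = 250 / 372 = 0.672043 L/h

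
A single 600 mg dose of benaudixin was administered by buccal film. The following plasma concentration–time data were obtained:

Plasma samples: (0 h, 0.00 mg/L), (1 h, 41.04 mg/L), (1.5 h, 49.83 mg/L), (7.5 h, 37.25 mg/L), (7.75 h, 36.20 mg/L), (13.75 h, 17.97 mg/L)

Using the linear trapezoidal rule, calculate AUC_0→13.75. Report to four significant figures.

AUC = 476.2 mg/L·h

Trapezoidal AUC_0→13.75:
  [0→1]: (0.00+41.04)/2 × 1 = 20.52
  [1→1.5]: (41.04+49.83)/2 × 0.5 = 22.7175
  [1.5→7.5]: (49.83+37.25)/2 × 6 = 261.24
  [7.5→7.75]: (37.25+36.20)/2 × 0.25 = 9.18125
  [7.75→13.75]: (36.20+17.97)/2 × 6 = 162.51
  Sum = 476.16875 mg/L·h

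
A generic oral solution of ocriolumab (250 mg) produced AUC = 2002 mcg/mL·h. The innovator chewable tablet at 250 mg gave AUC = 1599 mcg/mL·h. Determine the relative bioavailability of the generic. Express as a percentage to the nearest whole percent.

F_rel = 125%

F_rel = (AUC_test/D_test) / (AUC_ref/D_ref)
      = (2002/250) / (1599/250)
      = 8.008 / 6.396 = 1.2520 = 125.20%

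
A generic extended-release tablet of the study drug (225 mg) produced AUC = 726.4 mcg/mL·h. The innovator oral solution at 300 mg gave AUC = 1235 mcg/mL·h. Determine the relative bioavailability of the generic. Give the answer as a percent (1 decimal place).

F_rel = 78.4%

F_rel = (AUC_test/D_test) / (AUC_ref/D_ref)
      = (726.4/225) / (1235/300)
      = 3.22844 / 4.11667 = 0.7842 = 78.42%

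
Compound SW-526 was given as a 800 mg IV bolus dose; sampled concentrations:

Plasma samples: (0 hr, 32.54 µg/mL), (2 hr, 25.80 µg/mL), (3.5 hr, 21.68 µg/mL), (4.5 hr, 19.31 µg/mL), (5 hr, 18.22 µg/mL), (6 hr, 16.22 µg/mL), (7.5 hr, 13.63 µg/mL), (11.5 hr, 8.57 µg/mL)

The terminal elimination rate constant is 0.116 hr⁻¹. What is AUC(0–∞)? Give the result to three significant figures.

AUC = 282 µg/mL·hr

Trapezoidal AUC_0→11.5:
  [0→2]: (32.54+25.80)/2 × 2 = 58.34
  [2→3.5]: (25.80+21.68)/2 × 1.5 = 35.61
  [3.5→4.5]: (21.68+19.31)/2 × 1 = 20.495
  [4.5→5]: (19.31+18.22)/2 × 0.5 = 9.3825
  [5→6]: (18.22+16.22)/2 × 1 = 17.22
  [6→7.5]: (16.22+13.63)/2 × 1.5 = 22.3875
  [7.5→11.5]: (13.63+8.57)/2 × 4 = 44.4
  Sum = 207.835 µg/mL·hr
Extrapolated tail: C_last / k_e = 8.57 / 0.116 = 73.879
AUC_0→∞ = 207.835 + 73.879 = 281.714 µg/mL·hr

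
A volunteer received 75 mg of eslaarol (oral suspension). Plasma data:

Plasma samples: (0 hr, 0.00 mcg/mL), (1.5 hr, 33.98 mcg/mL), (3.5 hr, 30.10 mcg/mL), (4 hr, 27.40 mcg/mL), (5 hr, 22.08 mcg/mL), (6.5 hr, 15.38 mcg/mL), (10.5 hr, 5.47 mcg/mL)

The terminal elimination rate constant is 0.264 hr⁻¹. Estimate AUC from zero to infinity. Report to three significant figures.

Trapezoidal AUC_0→10.5:
  [0→1.5]: (0.00+33.98)/2 × 1.5 = 25.485
  [1.5→3.5]: (33.98+30.10)/2 × 2 = 64.08
  [3.5→4]: (30.10+27.40)/2 × 0.5 = 14.375
  [4→5]: (27.40+22.08)/2 × 1 = 24.74
  [5→6.5]: (22.08+15.38)/2 × 1.5 = 28.095
  [6.5→10.5]: (15.38+5.47)/2 × 4 = 41.7
  Sum = 198.475 mcg/mL·hr
Extrapolated tail: C_last / k_e = 5.47 / 0.264 = 20.720
AUC_0→∞ = 198.475 + 20.720 = 219.195 mcg/mL·hr

AUC = 219 mcg/mL·hr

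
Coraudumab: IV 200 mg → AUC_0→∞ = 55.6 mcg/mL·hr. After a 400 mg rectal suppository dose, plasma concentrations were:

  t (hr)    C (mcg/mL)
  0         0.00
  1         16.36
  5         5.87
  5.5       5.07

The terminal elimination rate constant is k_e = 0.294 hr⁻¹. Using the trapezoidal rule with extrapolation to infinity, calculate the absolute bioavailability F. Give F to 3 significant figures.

Trapezoidal AUC_0→5.5 (rectal suppository):
  [0→1]: (0.00+16.36)/2 × 1 = 8.18
  [1→5]: (16.36+5.87)/2 × 4 = 44.46
  [5→5.5]: (5.87+5.07)/2 × 0.5 = 2.735
  Sum = 55.375 mcg/mL·hr
Tail: C_last/k_e = 5.07/0.294 = 17.245
AUC_0→∞ (rectal suppository) = 55.375 + 17.245 = 72.62 mcg/mL·hr
F = (AUC_ev/D_ev)/(AUC_iv/D_iv) = (72.62/400)/(55.6/200) = 0.18155/0.278 = 0.6531

F = 0.653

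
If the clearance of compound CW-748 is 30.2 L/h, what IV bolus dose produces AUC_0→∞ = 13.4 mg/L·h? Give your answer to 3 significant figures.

Dose_iv = CL × AUC_0→∞
     = 30.2 × 13.4 = 404.68 mg

Dose = 405 mg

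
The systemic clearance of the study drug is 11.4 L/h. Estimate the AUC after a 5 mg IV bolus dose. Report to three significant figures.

AUC_0→∞ = Dose_iv / CL
        = 5 / 11.4 = 0.438596 mg/L·h

AUC = 0.439 mg/L·h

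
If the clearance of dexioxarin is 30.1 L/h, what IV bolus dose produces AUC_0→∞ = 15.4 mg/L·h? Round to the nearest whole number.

Dose = 464 mg

Dose_iv = CL × AUC_0→∞
     = 30.1 × 15.4 = 463.54 mg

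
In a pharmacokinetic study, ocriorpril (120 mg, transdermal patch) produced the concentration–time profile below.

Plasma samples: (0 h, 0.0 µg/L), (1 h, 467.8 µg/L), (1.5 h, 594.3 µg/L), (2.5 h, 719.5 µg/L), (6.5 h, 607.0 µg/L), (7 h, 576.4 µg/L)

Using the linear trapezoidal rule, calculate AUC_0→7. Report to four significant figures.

Trapezoidal AUC_0→7:
  [0→1]: (0.0+467.8)/2 × 1 = 233.9
  [1→1.5]: (467.8+594.3)/2 × 0.5 = 265.525
  [1.5→2.5]: (594.3+719.5)/2 × 1 = 656.9
  [2.5→6.5]: (719.5+607.0)/2 × 4 = 2653.0
  [6.5→7]: (607.0+576.4)/2 × 0.5 = 295.85
  Sum = 4105.175 µg/L·h

AUC = 4105 µg/L·h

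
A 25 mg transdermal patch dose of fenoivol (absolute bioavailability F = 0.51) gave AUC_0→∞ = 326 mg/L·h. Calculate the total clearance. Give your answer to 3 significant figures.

CL = F × Dose / AUC_0→∞
   = 0.51 × 25 / 326 = 0.0391104 L/h

CL = 0.0391 L/h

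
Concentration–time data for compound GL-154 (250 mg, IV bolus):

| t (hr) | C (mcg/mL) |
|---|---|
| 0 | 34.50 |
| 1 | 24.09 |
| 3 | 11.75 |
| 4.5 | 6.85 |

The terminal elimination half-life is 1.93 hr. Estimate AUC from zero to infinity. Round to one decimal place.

AUC = 98.2 mcg/mL·hr

Trapezoidal AUC_0→4.5:
  [0→1]: (34.50+24.09)/2 × 1 = 29.295
  [1→3]: (24.09+11.75)/2 × 2 = 35.84
  [3→4.5]: (11.75+6.85)/2 × 1.5 = 13.95
  Sum = 79.085 mcg/mL·hr
k_e = ln2 / t½ = 0.693147 / 1.93 = 0.3591 hr^-1
Extrapolated tail: C_last / k_e = 6.85 / 0.3591 = 19.075
AUC_0→∞ = 79.085 + 19.075 = 98.16 mcg/mL·hr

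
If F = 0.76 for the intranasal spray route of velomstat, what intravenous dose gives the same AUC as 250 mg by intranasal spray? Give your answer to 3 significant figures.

Systemic exposure from an extravascular dose = F × D_ev, so the equivalent IV dose is F × D_ev.
D_iv = F × D_ev = 0.76 × 250 = 190 mg

D_iv = 190 mg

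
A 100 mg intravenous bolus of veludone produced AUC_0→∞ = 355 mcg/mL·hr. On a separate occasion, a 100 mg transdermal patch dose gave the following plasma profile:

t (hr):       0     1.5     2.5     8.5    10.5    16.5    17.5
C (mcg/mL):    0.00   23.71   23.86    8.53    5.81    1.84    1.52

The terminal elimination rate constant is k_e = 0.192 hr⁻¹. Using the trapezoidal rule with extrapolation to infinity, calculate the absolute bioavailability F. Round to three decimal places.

Trapezoidal AUC_0→17.5 (transdermal patch):
  [0→1.5]: (0.00+23.71)/2 × 1.5 = 17.7825
  [1.5→2.5]: (23.71+23.86)/2 × 1 = 23.785
  [2.5→8.5]: (23.86+8.53)/2 × 6 = 97.17
  [8.5→10.5]: (8.53+5.81)/2 × 2 = 14.34
  [10.5→16.5]: (5.81+1.84)/2 × 6 = 22.95
  [16.5→17.5]: (1.84+1.52)/2 × 1 = 1.68
  Sum = 177.7075 mcg/mL·hr
Tail: C_last/k_e = 1.52/0.192 = 7.917
AUC_0→∞ (transdermal patch) = 177.7075 + 7.917 = 185.6245 mcg/mL·hr
F = (AUC_ev/D_ev)/(AUC_iv/D_iv) = (185.6245/100)/(355/100) = 1.856245/3.55 = 0.5229

F = 0.523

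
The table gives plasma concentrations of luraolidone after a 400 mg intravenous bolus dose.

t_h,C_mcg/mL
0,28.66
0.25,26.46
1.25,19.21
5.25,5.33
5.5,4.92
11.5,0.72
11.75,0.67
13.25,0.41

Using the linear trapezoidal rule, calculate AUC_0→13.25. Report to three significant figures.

Trapezoidal AUC_0→13.25:
  [0→0.25]: (28.66+26.46)/2 × 0.25 = 6.89
  [0.25→1.25]: (26.46+19.21)/2 × 1 = 22.835
  [1.25→5.25]: (19.21+5.33)/2 × 4 = 49.08
  [5.25→5.5]: (5.33+4.92)/2 × 0.25 = 1.28125
  [5.5→11.5]: (4.92+0.72)/2 × 6 = 16.92
  [11.5→11.75]: (0.72+0.67)/2 × 0.25 = 0.17375
  [11.75→13.25]: (0.67+0.41)/2 × 1.5 = 0.81
  Sum = 97.99 mcg/mL·h

AUC = 98.0 mcg/mL·h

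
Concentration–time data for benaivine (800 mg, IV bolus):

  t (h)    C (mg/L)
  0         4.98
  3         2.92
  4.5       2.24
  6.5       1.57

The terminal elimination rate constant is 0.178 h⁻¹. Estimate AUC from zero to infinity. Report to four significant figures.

AUC = 28.35 mg/L·h

Trapezoidal AUC_0→6.5:
  [0→3]: (4.98+2.92)/2 × 3 = 11.85
  [3→4.5]: (2.92+2.24)/2 × 1.5 = 3.87
  [4.5→6.5]: (2.24+1.57)/2 × 2 = 3.81
  Sum = 19.53 mg/L·h
Extrapolated tail: C_last / k_e = 1.57 / 0.178 = 8.820
AUC_0→∞ = 19.53 + 8.820 = 28.35 mg/L·h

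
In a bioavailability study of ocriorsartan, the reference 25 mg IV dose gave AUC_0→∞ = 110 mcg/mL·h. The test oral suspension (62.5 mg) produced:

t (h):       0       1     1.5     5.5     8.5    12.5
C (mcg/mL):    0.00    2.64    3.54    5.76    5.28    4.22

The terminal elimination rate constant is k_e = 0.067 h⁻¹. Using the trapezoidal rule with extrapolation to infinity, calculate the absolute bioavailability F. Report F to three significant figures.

F = 0.436

Trapezoidal AUC_0→12.5 (oral suspension):
  [0→1]: (0.00+2.64)/2 × 1 = 1.32
  [1→1.5]: (2.64+3.54)/2 × 0.5 = 1.545
  [1.5→5.5]: (3.54+5.76)/2 × 4 = 18.6
  [5.5→8.5]: (5.76+5.28)/2 × 3 = 16.56
  [8.5→12.5]: (5.28+4.22)/2 × 4 = 19.0
  Sum = 57.025 mcg/mL·h
Tail: C_last/k_e = 4.22/0.067 = 62.985
AUC_0→∞ (oral suspension) = 57.025 + 62.985 = 120.01 mcg/mL·h
F = (AUC_ev/D_ev)/(AUC_iv/D_iv) = (120.01/62.5)/(110/25) = 1.92016/4.4 = 0.4364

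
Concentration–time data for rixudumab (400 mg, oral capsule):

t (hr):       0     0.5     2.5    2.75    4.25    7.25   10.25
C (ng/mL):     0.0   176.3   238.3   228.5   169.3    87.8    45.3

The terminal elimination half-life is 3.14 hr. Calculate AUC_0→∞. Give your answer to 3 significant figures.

Trapezoidal AUC_0→10.25:
  [0→0.5]: (0.0+176.3)/2 × 0.5 = 44.075
  [0.5→2.5]: (176.3+238.3)/2 × 2 = 414.6
  [2.5→2.75]: (238.3+228.5)/2 × 0.25 = 58.35
  [2.75→4.25]: (228.5+169.3)/2 × 1.5 = 298.35
  [4.25→7.25]: (169.3+87.8)/2 × 3 = 385.65
  [7.25→10.25]: (87.8+45.3)/2 × 3 = 199.65
  Sum = 1400.675 ng/mL·hr
k_e = ln2 / t½ = 0.693147 / 3.14 = 0.2207 hr^-1
Extrapolated tail: C_last / k_e = 45.3 / 0.2207 = 205.256
AUC_0→∞ = 1400.675 + 205.256 = 1605.931 ng/mL·hr

AUC = 1610 ng/mL·hr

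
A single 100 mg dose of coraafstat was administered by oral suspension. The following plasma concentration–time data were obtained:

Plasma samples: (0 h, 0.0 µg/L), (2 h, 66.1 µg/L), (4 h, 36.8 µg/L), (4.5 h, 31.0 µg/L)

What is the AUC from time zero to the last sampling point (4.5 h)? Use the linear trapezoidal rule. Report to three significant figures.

Trapezoidal AUC_0→4.5:
  [0→2]: (0.0+66.1)/2 × 2 = 66.1
  [2→4]: (66.1+36.8)/2 × 2 = 102.9
  [4→4.5]: (36.8+31.0)/2 × 0.5 = 16.95
  Sum = 185.95 µg/L·h

AUC = 186 µg/L·h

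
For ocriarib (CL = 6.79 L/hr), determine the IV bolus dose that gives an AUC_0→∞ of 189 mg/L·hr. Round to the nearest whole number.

Dose_iv = CL × AUC_0→∞
     = 6.79 × 189 = 1283.31 mg

Dose = 1283 mg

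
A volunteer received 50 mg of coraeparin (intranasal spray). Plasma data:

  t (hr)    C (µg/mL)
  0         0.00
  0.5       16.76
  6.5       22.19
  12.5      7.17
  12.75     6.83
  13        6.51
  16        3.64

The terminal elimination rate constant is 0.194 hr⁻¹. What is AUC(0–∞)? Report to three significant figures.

Trapezoidal AUC_0→16:
  [0→0.5]: (0.00+16.76)/2 × 0.5 = 4.19
  [0.5→6.5]: (16.76+22.19)/2 × 6 = 116.85
  [6.5→12.5]: (22.19+7.17)/2 × 6 = 88.08
  [12.5→12.75]: (7.17+6.83)/2 × 0.25 = 1.75
  [12.75→13]: (6.83+6.51)/2 × 0.25 = 1.6675
  [13→16]: (6.51+3.64)/2 × 3 = 15.225
  Sum = 227.7625 µg/mL·hr
Extrapolated tail: C_last / k_e = 3.64 / 0.194 = 18.763
AUC_0→∞ = 227.7625 + 18.763 = 246.5255 µg/mL·hr

AUC = 247 µg/mL·hr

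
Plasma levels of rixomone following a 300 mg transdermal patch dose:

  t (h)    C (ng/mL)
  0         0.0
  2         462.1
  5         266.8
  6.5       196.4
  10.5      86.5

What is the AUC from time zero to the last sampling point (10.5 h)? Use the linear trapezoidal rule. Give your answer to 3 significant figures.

AUC = 2470 ng/mL·h

Trapezoidal AUC_0→10.5:
  [0→2]: (0.0+462.1)/2 × 2 = 462.1
  [2→5]: (462.1+266.8)/2 × 3 = 1093.35
  [5→6.5]: (266.8+196.4)/2 × 1.5 = 347.4
  [6.5→10.5]: (196.4+86.5)/2 × 4 = 565.8
  Sum = 2468.65 ng/mL·h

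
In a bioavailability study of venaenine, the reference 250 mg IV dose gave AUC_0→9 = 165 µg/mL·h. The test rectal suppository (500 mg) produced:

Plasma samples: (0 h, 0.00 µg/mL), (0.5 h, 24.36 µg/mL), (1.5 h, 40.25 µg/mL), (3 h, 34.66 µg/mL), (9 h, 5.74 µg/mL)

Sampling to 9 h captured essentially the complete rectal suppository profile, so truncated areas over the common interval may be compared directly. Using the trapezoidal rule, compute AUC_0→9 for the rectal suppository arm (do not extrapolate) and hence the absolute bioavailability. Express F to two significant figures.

Trapezoidal AUC_0→9 (rectal suppository):
  [0→0.5]: (0.00+24.36)/2 × 0.5 = 6.09
  [0.5→1.5]: (24.36+40.25)/2 × 1 = 32.305
  [1.5→3]: (40.25+34.66)/2 × 1.5 = 56.1825
  [3→9]: (34.66+5.74)/2 × 6 = 121.2
  Sum = 215.7775 µg/mL·h
F = (AUC_ev/D_ev)/(AUC_iv/D_iv) = (215.7775/500)/(165/250) = 0.431555/0.66 = 0.6539

F = 0.65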